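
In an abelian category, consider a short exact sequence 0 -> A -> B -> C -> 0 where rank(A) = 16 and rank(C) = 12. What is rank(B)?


For a short exact sequence 0 -> A -> B -> C -> 0,
rank is additive: rank(B) = rank(A) + rank(C).
rank(B) = 16 + 12 = 28

28


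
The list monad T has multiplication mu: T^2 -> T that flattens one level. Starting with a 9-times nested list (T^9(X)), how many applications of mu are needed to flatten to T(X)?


Each application of mu: T^2 -> T removes one layer of nesting.
Starting at depth 9 (i.e., T^9(X)), we need to reach T(X).
Number of mu applications = 9 - 1 = 8

8


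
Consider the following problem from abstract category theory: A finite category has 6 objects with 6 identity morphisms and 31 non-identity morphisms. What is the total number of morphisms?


Each object has an identity morphism, giving 6 identities.
Adding the 31 non-identity morphisms:
Total = 6 + 31 = 37

37


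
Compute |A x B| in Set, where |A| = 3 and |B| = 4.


In Set, the product A x B is the Cartesian product.
By the universal property, |A x B| = |A| * |B|.
|A x B| = 3 * 4 = 12

12


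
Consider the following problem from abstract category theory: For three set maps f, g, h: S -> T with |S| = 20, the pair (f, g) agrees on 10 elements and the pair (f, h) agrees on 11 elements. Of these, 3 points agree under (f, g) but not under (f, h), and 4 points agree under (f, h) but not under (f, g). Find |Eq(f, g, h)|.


Eq(f, g, h) is the triple-agreement set: points in S where all three
maps take the same value. Using inclusion-exclusion on the pairwise data:
Pair (f, g) agrees on 10 points; pair (f, h) on 11 points.
Points agreeing under (f, g) but not (f, h) = 3; under (f, h) but not (f, g) = 4.
Triple-agreement = agreement-in-(f, g) minus points that agree under (f, g) but not (f, h):
|Eq(f, g, h)| = 10 - 3 = 7
(cross-check via (f, h): 11 - 4 = 7.)

7


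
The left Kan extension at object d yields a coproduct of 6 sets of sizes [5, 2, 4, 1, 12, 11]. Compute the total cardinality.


Pointwise, the left Kan extension (Lan_F H)(d) is the colimit, indexed
by the comma category (F downarrow d), of H composed with the
projection (F downarrow d) -> C. Here that colimit is given
as a coproduct (disjoint union) of sets, so its cardinality is the
sum of the sizes of the summands.
Coproduct of sets with sizes: 5 + 2 + 4 + 1 + 12 + 11
= 35

35


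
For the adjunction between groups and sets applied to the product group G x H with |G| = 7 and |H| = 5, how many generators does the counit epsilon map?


The counit epsilon_K: F(U(K)) -> K of the Free-Forgetful adjunction
maps |K| generators of F(U(K)) into K. For K = G x H (the product group),
|G x H| = |G| * |H|.
Total generators mapped = 7 * 5 = 35.

35


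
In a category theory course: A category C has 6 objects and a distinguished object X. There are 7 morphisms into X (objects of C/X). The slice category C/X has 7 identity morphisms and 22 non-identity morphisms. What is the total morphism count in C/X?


In the slice category C/X, objects are morphisms to X.
Identity morphisms: 7 (one per object of C/X).
Non-identity morphisms: 22.
Total = 7 + 22 = 29

29


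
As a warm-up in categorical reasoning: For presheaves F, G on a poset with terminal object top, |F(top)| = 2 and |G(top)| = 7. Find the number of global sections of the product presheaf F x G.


Global sections of a presheaf on a poset with terminal top satisfy
Gamma(H) ~ H(top). Presheaves admit pointwise products, so
(F x G)(top) = F(top) x G(top) (Cartesian product).
|Gamma(F x G)| = |F(top)| * |G(top)| = 2 * 7 = 14.

14


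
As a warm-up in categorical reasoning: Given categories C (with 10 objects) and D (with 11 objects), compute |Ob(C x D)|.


The product category C x D has objects that are pairs (c, d).
Number of pairs = |Ob(C)| * |Ob(D)| = 10 * 11 = 110

110


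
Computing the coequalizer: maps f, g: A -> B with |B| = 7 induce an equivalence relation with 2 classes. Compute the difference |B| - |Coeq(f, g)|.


The coequalizer Coeq(f, g) = B / ~ has one element per equivalence class.
|B| = 7, |Coeq(f, g)| = 2.
|B| - |Coeq(f, g)| = 7 - 2 = 5.

5


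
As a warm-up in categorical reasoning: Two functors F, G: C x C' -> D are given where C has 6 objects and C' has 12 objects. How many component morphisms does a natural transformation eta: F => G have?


A natural transformation eta: F => G assigns one component morphism per
object of the domain category.
The domain is the product category C x C', so
|Ob(C x C')| = |Ob(C)| * |Ob(C')| = 6 * 12 = 72.
Therefore eta has 72 component morphisms.

72


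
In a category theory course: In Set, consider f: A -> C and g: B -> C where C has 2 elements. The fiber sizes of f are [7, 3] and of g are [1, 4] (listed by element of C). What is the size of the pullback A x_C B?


The pullback A x_C B consists of pairs (a, b) with f(a) = g(b).
For each element c in C, the fiber product has |f^-1(c)| * |g^-1(c)| elements.
Summing over C: 7 * 1 + 3 * 4
= 7 + 12 = 19

19


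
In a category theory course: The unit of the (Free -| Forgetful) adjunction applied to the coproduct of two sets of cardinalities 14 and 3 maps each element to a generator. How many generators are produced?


The unit eta_X: X -> U(F(X)) of the Free-Forgetful adjunction
maps each element of X to a generator of F(X). For X = S + T (disjoint
union in Set), |S + T| = |S| + |T|.
Total mappings = 14 + 3 = 17.

17


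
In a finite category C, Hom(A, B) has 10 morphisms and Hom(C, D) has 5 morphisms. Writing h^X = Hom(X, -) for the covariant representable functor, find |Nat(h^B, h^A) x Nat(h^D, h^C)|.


By the Yoneda lemma, Nat(h^B, h^A) is isomorphic to Hom(A, B),
so |Nat(h^B, h^A)| = |Hom(A, B)| and |Nat(h^D, h^C)| = |Hom(C, D)|.
|Hom(A, B)| = 10, |Hom(C, D)| = 5.
|Nat(h^B, h^A) x Nat(h^D, h^C)| = 10 * 5 = 50

50


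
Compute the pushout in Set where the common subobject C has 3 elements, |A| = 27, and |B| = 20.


The pushout A +_C B identifies the images of C in A and B.
|A +_C B| = |A| + |B| - |C| (for injections).
= 27 + 20 - 3 = 44

44


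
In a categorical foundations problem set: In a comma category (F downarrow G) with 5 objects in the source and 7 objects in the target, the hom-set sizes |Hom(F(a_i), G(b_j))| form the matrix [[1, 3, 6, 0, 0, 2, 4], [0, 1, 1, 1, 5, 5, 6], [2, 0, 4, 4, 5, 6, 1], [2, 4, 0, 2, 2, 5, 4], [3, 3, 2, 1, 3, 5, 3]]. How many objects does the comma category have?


Objects of (F downarrow G) are triples (a, b, h: F(a)->G(b)).
The count equals the sum of all entries in the hom-matrix.
sum(row 0) = 16
sum(row 1) = 19
sum(row 2) = 22
sum(row 3) = 19
sum(row 4) = 20
Grand total = 96

96


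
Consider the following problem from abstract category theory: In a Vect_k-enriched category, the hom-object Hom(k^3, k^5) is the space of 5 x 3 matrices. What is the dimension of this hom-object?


In Vect-enriched categories, Hom(k^n, k^m) is the space of m x n matrices.
dim(Hom(k^3, k^5)) = 5 * 3 = 15

15


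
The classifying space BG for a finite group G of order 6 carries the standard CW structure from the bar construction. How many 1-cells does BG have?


In the bar-construction CW model of BG, the n-cells are indexed by
n-tuples [g_1|...|g_n] of non-identity elements of G (degenerate
simplices with some g_i = e do not contribute cells), so there are
(|G| - 1)^n n-cells.
For dim = 1 with |G| = 6:
cells = (6 - 1)^1 = 5^1 = 5

5


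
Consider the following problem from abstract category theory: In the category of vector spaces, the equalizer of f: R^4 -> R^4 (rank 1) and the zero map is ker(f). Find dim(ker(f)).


The equalizer of f and the zero map is ker(f).
By the rank-nullity theorem: dim(ker(f)) = dim(domain) - rank(f).
dim(ker(f)) = 4 - 1 = 3

3


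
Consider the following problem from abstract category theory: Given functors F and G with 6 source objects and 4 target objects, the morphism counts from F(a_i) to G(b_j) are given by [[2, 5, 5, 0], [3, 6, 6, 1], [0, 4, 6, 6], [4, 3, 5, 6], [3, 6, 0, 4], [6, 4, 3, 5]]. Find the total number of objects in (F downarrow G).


Objects of (F downarrow G) are triples (a, b, h: F(a)->G(b)).
The count equals the sum of all entries in the hom-matrix.
sum(row 0) = 12
sum(row 1) = 16
sum(row 2) = 16
sum(row 3) = 18
sum(row 4) = 13
sum(row 5) = 18
Grand total = 93

93


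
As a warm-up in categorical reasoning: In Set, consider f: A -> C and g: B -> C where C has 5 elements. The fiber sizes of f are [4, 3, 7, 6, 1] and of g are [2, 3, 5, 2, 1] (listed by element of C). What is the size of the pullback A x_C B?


The pullback A x_C B consists of pairs (a, b) with f(a) = g(b).
For each element c in C, the fiber product has |f^-1(c)| * |g^-1(c)| elements.
Summing over C: 4 * 2 + 3 * 3 + 7 * 5 + 6 * 2 + 1 * 1
= 8 + 9 + 35 + 12 + 1 = 65

65


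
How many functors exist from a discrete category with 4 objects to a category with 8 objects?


A functor from a discrete category C to D is determined by
where each object maps. Each of the 4 objects of C can map
to any of the 8 objects of D independently.
Number of functors = 8^4 = 4096

4096


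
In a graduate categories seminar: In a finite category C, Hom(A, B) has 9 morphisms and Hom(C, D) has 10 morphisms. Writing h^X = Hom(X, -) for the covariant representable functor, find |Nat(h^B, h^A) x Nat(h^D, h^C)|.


By the Yoneda lemma, Nat(h^B, h^A) is isomorphic to Hom(A, B),
so |Nat(h^B, h^A)| = |Hom(A, B)| and |Nat(h^D, h^C)| = |Hom(C, D)|.
|Hom(A, B)| = 9, |Hom(C, D)| = 10.
|Nat(h^B, h^A) x Nat(h^D, h^C)| = 9 * 10 = 90

90


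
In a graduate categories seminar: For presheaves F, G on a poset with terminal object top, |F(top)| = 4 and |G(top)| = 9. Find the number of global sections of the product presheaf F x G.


Global sections of a presheaf on a poset with terminal top satisfy
Gamma(H) ~ H(top). Presheaves admit pointwise products, so
(F x G)(top) = F(top) x G(top) (Cartesian product).
|Gamma(F x G)| = |F(top)| * |G(top)| = 4 * 9 = 36.

36


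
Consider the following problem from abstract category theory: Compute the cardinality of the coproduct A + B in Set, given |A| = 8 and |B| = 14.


In Set, the coproduct A + B is the disjoint union.
|A + B| = |A| + |B| = 8 + 14 = 22

22


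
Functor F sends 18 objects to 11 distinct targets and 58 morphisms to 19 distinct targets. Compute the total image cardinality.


The image of F consists of distinct objects and distinct morphisms.
|Im(F)| on objects = 11
|Im(F)| on morphisms = 19
Total image cardinality = 11 + 19 = 30

30


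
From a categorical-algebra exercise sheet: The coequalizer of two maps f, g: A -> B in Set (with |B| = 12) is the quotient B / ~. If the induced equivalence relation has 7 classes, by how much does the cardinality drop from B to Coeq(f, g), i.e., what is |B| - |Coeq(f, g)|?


The coequalizer Coeq(f, g) = B / ~ has one element per equivalence class.
|B| = 12, |Coeq(f, g)| = 7.
|B| - |Coeq(f, g)| = 12 - 7 = 5.

5


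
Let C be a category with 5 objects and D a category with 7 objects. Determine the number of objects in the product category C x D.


The product category C x D has objects that are pairs (c, d).
Number of pairs = |Ob(C)| * |Ob(D)| = 5 * 7 = 35

35


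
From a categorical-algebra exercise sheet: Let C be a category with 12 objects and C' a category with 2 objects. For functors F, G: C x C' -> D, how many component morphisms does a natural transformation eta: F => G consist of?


A natural transformation eta: F => G assigns one component morphism per
object of the domain category.
The domain is the product category C x C', so
|Ob(C x C')| = |Ob(C)| * |Ob(C')| = 12 * 2 = 24.
Therefore eta has 24 component morphisms.

24


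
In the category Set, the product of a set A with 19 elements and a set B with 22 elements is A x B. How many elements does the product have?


In Set, the product A x B is the Cartesian product.
By the universal property, |A x B| = |A| * |B|.
|A x B| = 19 * 22 = 418

418


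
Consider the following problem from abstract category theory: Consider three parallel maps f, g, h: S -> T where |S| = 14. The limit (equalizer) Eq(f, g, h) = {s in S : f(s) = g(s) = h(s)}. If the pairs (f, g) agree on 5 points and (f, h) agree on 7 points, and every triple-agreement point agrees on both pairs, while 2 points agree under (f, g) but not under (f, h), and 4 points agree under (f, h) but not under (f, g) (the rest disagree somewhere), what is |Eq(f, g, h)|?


Eq(f, g, h) is the triple-agreement set: points in S where all three
maps take the same value. Using inclusion-exclusion on the pairwise data:
Pair (f, g) agrees on 5 points; pair (f, h) on 7 points.
Points agreeing under (f, g) but not (f, h) = 2; under (f, h) but not (f, g) = 4.
Triple-agreement = agreement-in-(f, g) minus points that agree under (f, g) but not (f, h):
|Eq(f, g, h)| = 5 - 2 = 3
(cross-check via (f, h): 7 - 4 = 3.)

3


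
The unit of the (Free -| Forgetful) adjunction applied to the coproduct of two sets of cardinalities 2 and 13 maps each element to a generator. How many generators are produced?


The unit eta_X: X -> U(F(X)) of the Free-Forgetful adjunction
maps each element of X to a generator of F(X). For X = S + T (disjoint
union in Set), |S + T| = |S| + |T|.
Total mappings = 2 + 13 = 15.

15


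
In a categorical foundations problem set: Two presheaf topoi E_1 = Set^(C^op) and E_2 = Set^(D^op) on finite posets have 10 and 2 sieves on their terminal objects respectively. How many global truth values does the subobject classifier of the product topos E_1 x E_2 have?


In a product of presheaf topoi E_1 x E_2, the subobject classifier
is Omega = Omega_1 x Omega_2 (componentwise), so
|Omega(top)| = |Omega_1(top_1)| * |Omega_2(top_2)|.
= 10 * 2 = 20.

20


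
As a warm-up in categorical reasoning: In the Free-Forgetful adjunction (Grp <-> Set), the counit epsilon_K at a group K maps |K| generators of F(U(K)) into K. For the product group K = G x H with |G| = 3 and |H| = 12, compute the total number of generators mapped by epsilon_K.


The counit epsilon_K: F(U(K)) -> K of the Free-Forgetful adjunction
maps |K| generators of F(U(K)) into K. For K = G x H (the product group),
|G x H| = |G| * |H|.
Total generators mapped = 3 * 12 = 36.

36


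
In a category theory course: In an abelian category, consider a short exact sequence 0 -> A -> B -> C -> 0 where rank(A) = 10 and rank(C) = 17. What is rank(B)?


For a short exact sequence 0 -> A -> B -> C -> 0,
rank is additive: rank(B) = rank(A) + rank(C).
rank(B) = 10 + 17 = 27

27


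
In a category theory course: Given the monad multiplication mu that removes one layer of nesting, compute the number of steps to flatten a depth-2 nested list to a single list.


Each application of mu: T^2 -> T removes one layer of nesting.
Starting at depth 2 (i.e., T^2(X)), we need to reach T(X).
Number of mu applications = 2 - 1 = 1

1


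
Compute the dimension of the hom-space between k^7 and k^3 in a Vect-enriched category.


In Vect-enriched categories, Hom(k^n, k^m) is the space of m x n matrices.
dim(Hom(k^7, k^3)) = 3 * 7 = 21

21


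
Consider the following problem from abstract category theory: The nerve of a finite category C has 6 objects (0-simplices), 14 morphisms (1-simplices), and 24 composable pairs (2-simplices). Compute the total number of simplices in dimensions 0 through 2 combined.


The 2-skeleton of the nerve N(C) consists of simplices in dimensions 0, 1, 2:
  |N(C)_0| = 6 (objects)
  |N(C)_1| = 14 (morphisms)
  |N(C)_2| = 24 (composable pairs)
Total = 6 + 14 + 24 = 44

44


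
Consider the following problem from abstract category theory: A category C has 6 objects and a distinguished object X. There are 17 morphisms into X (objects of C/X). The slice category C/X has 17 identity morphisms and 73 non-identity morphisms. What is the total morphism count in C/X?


In the slice category C/X, objects are morphisms to X.
Identity morphisms: 17 (one per object of C/X).
Non-identity morphisms: 73.
Total = 17 + 73 = 90

90


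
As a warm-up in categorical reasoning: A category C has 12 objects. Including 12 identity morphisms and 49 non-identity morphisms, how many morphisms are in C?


Each object has an identity morphism, giving 12 identities.
Adding the 49 non-identity morphisms:
Total = 12 + 49 = 61

61


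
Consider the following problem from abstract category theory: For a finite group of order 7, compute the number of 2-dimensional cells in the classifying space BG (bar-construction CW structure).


In the bar-construction CW model of BG, the n-cells are indexed by
n-tuples [g_1|...|g_n] of non-identity elements of G (degenerate
simplices with some g_i = e do not contribute cells), so there are
(|G| - 1)^n n-cells.
For dim = 2 with |G| = 7:
cells = (7 - 1)^2 = 6^2 = 36

36


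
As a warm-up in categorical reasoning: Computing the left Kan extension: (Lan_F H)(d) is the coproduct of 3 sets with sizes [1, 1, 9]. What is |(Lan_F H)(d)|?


Pointwise, the left Kan extension (Lan_F H)(d) is the colimit, indexed
by the comma category (F downarrow d), of H composed with the
projection (F downarrow d) -> C. Here that colimit is given
as a coproduct (disjoint union) of sets, so its cardinality is the
sum of the sizes of the summands.
Coproduct of sets with sizes: 1 + 1 + 9
= 11

11


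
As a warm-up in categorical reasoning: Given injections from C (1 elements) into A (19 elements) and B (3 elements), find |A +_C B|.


The pushout A +_C B identifies the images of C in A and B.
|A +_C B| = |A| + |B| - |C| (for injections).
= 19 + 3 - 1 = 21

21


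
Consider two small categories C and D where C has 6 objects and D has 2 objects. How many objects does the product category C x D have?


The product category C x D has objects that are pairs (c, d).
Number of pairs = |Ob(C)| * |Ob(D)| = 6 * 2 = 12

12


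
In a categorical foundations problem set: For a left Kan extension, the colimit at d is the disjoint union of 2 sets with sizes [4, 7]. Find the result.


Pointwise, the left Kan extension (Lan_F H)(d) is the colimit, indexed
by the comma category (F downarrow d), of H composed with the
projection (F downarrow d) -> C. Here that colimit is given
as a coproduct (disjoint union) of sets, so its cardinality is the
sum of the sizes of the summands.
Coproduct of sets with sizes: 4 + 7
= 11

11


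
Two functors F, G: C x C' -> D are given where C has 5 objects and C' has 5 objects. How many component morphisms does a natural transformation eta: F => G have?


A natural transformation eta: F => G assigns one component morphism per
object of the domain category.
The domain is the product category C x C', so
|Ob(C x C')| = |Ob(C)| * |Ob(C')| = 5 * 5 = 25.
Therefore eta has 25 component morphisms.

25


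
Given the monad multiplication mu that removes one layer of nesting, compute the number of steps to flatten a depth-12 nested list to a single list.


Each application of mu: T^2 -> T removes one layer of nesting.
Starting at depth 12 (i.e., T^12(X)), we need to reach T(X).
Number of mu applications = 12 - 1 = 11

11


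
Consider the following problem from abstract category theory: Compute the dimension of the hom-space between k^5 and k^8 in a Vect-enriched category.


In Vect-enriched categories, Hom(k^n, k^m) is the space of m x n matrices.
dim(Hom(k^5, k^8)) = 8 * 5 = 40

40


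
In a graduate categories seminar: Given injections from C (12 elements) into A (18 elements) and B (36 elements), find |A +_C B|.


The pushout A +_C B identifies the images of C in A and B.
|A +_C B| = |A| + |B| - |C| (for injections).
= 18 + 36 - 12 = 42

42


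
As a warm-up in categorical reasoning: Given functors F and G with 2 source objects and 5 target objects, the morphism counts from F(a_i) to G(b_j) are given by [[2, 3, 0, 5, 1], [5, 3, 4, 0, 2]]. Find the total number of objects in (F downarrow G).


Objects of (F downarrow G) are triples (a, b, h: F(a)->G(b)).
The count equals the sum of all entries in the hom-matrix.
sum(row 0) = 11
sum(row 1) = 14
Grand total = 25

25


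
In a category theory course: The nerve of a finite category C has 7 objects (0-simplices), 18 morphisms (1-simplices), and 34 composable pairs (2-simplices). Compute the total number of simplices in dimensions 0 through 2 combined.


The 2-skeleton of the nerve N(C) consists of simplices in dimensions 0, 1, 2:
  |N(C)_0| = 7 (objects)
  |N(C)_1| = 18 (morphisms)
  |N(C)_2| = 34 (composable pairs)
Total = 7 + 18 + 34 = 59

59


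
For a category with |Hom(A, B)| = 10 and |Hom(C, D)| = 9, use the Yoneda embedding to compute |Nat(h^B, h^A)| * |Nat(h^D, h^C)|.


By the Yoneda lemma, Nat(h^B, h^A) is isomorphic to Hom(A, B),
so |Nat(h^B, h^A)| = |Hom(A, B)| and |Nat(h^D, h^C)| = |Hom(C, D)|.
|Hom(A, B)| = 10, |Hom(C, D)| = 9.
|Nat(h^B, h^A) x Nat(h^D, h^C)| = 10 * 9 = 90

90


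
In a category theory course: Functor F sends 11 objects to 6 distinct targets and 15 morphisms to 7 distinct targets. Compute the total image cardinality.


The image of F consists of distinct objects and distinct morphisms.
|Im(F)| on objects = 6
|Im(F)| on morphisms = 7
Total image cardinality = 6 + 7 = 13

13


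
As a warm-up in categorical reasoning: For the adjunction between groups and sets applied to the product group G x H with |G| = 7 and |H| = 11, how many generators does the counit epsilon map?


The counit epsilon_K: F(U(K)) -> K of the Free-Forgetful adjunction
maps |K| generators of F(U(K)) into K. For K = G x H (the product group),
|G x H| = |G| * |H|.
Total generators mapped = 7 * 11 = 77.

77


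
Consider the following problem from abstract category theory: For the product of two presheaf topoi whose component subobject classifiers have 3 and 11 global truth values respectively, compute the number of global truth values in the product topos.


In a product of presheaf topoi E_1 x E_2, the subobject classifier
is Omega = Omega_1 x Omega_2 (componentwise), so
|Omega(top)| = |Omega_1(top_1)| * |Omega_2(top_2)|.
= 3 * 11 = 33.

33


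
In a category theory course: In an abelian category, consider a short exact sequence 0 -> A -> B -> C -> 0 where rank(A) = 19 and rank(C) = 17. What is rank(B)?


For a short exact sequence 0 -> A -> B -> C -> 0,
rank is additive: rank(B) = rank(A) + rank(C).
rank(B) = 19 + 17 = 36

36


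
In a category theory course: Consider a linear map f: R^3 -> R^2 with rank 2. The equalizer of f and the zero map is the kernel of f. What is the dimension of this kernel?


The equalizer of f and the zero map is ker(f).
By the rank-nullity theorem: dim(ker(f)) = dim(domain) - rank(f).
dim(ker(f)) = 3 - 2 = 1

1


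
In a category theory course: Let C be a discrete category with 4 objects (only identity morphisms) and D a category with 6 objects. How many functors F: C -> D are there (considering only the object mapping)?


A functor from a discrete category C to D is determined by
where each object maps. Each of the 4 objects of C can map
to any of the 6 objects of D independently.
Number of functors = 6^4 = 1296

1296


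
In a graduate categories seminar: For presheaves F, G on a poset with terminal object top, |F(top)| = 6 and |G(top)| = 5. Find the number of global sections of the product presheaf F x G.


Global sections of a presheaf on a poset with terminal top satisfy
Gamma(H) ~ H(top). Presheaves admit pointwise products, so
(F x G)(top) = F(top) x G(top) (Cartesian product).
|Gamma(F x G)| = |F(top)| * |G(top)| = 6 * 5 = 30.

30


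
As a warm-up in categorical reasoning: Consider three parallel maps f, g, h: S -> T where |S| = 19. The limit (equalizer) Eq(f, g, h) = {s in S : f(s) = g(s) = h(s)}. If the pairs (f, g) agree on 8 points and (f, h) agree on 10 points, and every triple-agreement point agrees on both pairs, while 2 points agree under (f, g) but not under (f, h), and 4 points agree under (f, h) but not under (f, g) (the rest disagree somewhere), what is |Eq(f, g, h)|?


Eq(f, g, h) is the triple-agreement set: points in S where all three
maps take the same value. Using inclusion-exclusion on the pairwise data:
Pair (f, g) agrees on 8 points; pair (f, h) on 10 points.
Points agreeing under (f, g) but not (f, h) = 2; under (f, h) but not (f, g) = 4.
Triple-agreement = agreement-in-(f, g) minus points that agree under (f, g) but not (f, h):
|Eq(f, g, h)| = 8 - 2 = 6
(cross-check via (f, h): 10 - 4 = 6.)

6


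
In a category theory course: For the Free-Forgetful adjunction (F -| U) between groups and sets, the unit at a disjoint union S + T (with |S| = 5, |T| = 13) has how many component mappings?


The unit eta_X: X -> U(F(X)) of the Free-Forgetful adjunction
maps each element of X to a generator of F(X). For X = S + T (disjoint
union in Set), |S + T| = |S| + |T|.
Total mappings = 5 + 13 = 18.

18


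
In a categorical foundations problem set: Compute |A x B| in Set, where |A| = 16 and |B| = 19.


In Set, the product A x B is the Cartesian product.
By the universal property, |A x B| = |A| * |B|.
|A x B| = 16 * 19 = 304

304


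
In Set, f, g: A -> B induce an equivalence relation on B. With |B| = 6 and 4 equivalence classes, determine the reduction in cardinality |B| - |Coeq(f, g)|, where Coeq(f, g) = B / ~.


The coequalizer Coeq(f, g) = B / ~ has one element per equivalence class.
|B| = 6, |Coeq(f, g)| = 4.
|B| - |Coeq(f, g)| = 6 - 4 = 2.

2


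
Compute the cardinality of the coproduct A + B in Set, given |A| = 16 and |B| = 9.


In Set, the coproduct A + B is the disjoint union.
|A + B| = |A| + |B| = 16 + 9 = 25

25


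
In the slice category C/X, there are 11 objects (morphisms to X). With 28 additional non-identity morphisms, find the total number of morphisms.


In the slice category C/X, objects are morphisms to X.
Identity morphisms: 11 (one per object of C/X).
Non-identity morphisms: 28.
Total = 11 + 28 = 39

39


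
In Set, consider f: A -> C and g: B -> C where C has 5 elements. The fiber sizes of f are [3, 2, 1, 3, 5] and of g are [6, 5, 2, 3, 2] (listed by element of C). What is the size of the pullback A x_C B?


The pullback A x_C B consists of pairs (a, b) with f(a) = g(b).
For each element c in C, the fiber product has |f^-1(c)| * |g^-1(c)| elements.
Summing over C: 3 * 6 + 2 * 5 + 1 * 2 + 3 * 3 + 5 * 2
= 18 + 10 + 2 + 9 + 10 = 49

49


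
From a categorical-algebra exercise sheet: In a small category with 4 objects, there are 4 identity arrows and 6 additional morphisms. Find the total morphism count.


Each object has an identity morphism, giving 4 identities.
Adding the 6 non-identity morphisms:
Total = 4 + 6 = 10

10


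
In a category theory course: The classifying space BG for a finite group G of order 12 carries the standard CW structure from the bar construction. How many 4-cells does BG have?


In the bar-construction CW model of BG, the n-cells are indexed by
n-tuples [g_1|...|g_n] of non-identity elements of G (degenerate
simplices with some g_i = e do not contribute cells), so there are
(|G| - 1)^n n-cells.
For dim = 4 with |G| = 12:
cells = (12 - 1)^4 = 11^4 = 14641

14641


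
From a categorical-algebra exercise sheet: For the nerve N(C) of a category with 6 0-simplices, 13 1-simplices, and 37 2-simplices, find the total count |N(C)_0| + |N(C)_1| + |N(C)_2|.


The 2-skeleton of the nerve N(C) consists of simplices in dimensions 0, 1, 2:
  |N(C)_0| = 6 (objects)
  |N(C)_1| = 13 (morphisms)
  |N(C)_2| = 37 (composable pairs)
Total = 6 + 13 + 37 = 56

56


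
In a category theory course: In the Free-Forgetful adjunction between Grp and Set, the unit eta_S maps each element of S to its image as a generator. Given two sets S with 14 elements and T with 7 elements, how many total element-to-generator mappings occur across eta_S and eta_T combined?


The unit eta_X: X -> U(F(X)) of the Free-Forgetful adjunction
maps each element of X to a generator of F(X). For X = S + T (disjoint
union in Set), |S + T| = |S| + |T|.
Total mappings = 14 + 7 = 21.

21


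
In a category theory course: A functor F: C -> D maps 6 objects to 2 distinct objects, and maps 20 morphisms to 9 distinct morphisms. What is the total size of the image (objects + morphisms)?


The image of F consists of distinct objects and distinct morphisms.
|Im(F)| on objects = 2
|Im(F)| on morphisms = 9
Total image cardinality = 2 + 9 = 11

11


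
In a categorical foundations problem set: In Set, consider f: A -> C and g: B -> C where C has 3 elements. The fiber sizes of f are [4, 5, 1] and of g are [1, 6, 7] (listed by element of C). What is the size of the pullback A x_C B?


The pullback A x_C B consists of pairs (a, b) with f(a) = g(b).
For each element c in C, the fiber product has |f^-1(c)| * |g^-1(c)| elements.
Summing over C: 4 * 1 + 5 * 6 + 1 * 7
= 4 + 30 + 7 = 41

41


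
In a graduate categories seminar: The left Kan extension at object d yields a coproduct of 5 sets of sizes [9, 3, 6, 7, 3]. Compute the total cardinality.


Pointwise, the left Kan extension (Lan_F H)(d) is the colimit, indexed
by the comma category (F downarrow d), of H composed with the
projection (F downarrow d) -> C. Here that colimit is given
as a coproduct (disjoint union) of sets, so its cardinality is the
sum of the sizes of the summands.
Coproduct of sets with sizes: 9 + 3 + 6 + 7 + 3
= 28

28


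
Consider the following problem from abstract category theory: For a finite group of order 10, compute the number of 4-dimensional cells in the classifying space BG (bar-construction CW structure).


In the bar-construction CW model of BG, the n-cells are indexed by
n-tuples [g_1|...|g_n] of non-identity elements of G (degenerate
simplices with some g_i = e do not contribute cells), so there are
(|G| - 1)^n n-cells.
For dim = 4 with |G| = 10:
cells = (10 - 1)^4 = 9^4 = 6561

6561


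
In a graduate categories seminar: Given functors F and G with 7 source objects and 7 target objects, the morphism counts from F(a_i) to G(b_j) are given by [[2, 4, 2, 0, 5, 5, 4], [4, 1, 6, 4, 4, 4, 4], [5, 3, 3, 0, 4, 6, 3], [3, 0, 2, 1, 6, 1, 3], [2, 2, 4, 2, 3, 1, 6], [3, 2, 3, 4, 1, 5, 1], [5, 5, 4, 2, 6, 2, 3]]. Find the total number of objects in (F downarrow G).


Objects of (F downarrow G) are triples (a, b, h: F(a)->G(b)).
The count equals the sum of all entries in the hom-matrix.
sum(row 0) = 22
sum(row 1) = 27
sum(row 2) = 24
sum(row 3) = 16
sum(row 4) = 20
sum(row 5) = 19
sum(row 6) = 27
Grand total = 155

155


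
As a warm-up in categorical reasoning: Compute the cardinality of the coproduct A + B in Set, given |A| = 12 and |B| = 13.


In Set, the coproduct A + B is the disjoint union.
|A + B| = |A| + |B| = 12 + 13 = 25

25


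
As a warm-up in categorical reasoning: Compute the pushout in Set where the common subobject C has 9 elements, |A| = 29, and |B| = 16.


The pushout A +_C B identifies the images of C in A and B.
|A +_C B| = |A| + |B| - |C| (for injections).
= 29 + 16 - 9 = 36

36


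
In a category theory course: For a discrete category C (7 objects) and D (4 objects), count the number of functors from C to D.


A functor from a discrete category C to D is determined by
where each object maps. Each of the 7 objects of C can map
to any of the 4 objects of D independently.
Number of functors = 4^7 = 16384

16384


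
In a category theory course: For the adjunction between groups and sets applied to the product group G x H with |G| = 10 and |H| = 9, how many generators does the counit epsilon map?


The counit epsilon_K: F(U(K)) -> K of the Free-Forgetful adjunction
maps |K| generators of F(U(K)) into K. For K = G x H (the product group),
|G x H| = |G| * |H|.
Total generators mapped = 10 * 9 = 90.

90


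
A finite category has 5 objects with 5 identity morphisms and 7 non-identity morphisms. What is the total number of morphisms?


Each object has an identity morphism, giving 5 identities.
Adding the 7 non-identity morphisms:
Total = 5 + 7 = 12

12


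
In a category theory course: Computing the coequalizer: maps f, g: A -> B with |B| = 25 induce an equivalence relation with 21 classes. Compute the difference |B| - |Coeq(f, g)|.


The coequalizer Coeq(f, g) = B / ~ has one element per equivalence class.
|B| = 25, |Coeq(f, g)| = 21.
|B| - |Coeq(f, g)| = 25 - 21 = 4.

4


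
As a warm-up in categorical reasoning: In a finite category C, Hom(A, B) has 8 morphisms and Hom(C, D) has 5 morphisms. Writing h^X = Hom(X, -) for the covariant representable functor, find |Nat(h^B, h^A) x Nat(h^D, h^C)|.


By the Yoneda lemma, Nat(h^B, h^A) is isomorphic to Hom(A, B),
so |Nat(h^B, h^A)| = |Hom(A, B)| and |Nat(h^D, h^C)| = |Hom(C, D)|.
|Hom(A, B)| = 8, |Hom(C, D)| = 5.
|Nat(h^B, h^A) x Nat(h^D, h^C)| = 8 * 5 = 40

40


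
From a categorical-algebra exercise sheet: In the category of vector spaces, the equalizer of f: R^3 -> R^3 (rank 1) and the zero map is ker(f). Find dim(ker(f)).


The equalizer of f and the zero map is ker(f).
By the rank-nullity theorem: dim(ker(f)) = dim(domain) - rank(f).
dim(ker(f)) = 3 - 1 = 2

2


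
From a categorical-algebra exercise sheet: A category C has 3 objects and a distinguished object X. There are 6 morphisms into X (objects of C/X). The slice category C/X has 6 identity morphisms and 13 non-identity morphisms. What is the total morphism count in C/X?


In the slice category C/X, objects are morphisms to X.
Identity morphisms: 6 (one per object of C/X).
Non-identity morphisms: 13.
Total = 6 + 13 = 19

19


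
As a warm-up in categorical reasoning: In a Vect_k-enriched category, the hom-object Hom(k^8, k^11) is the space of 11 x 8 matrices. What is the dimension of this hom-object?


In Vect-enriched categories, Hom(k^n, k^m) is the space of m x n matrices.
dim(Hom(k^8, k^11)) = 11 * 8 = 88

88


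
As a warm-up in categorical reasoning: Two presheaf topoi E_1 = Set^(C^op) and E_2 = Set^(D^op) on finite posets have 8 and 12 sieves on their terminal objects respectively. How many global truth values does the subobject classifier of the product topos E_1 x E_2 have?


In a product of presheaf topoi E_1 x E_2, the subobject classifier
is Omega = Omega_1 x Omega_2 (componentwise), so
|Omega(top)| = |Omega_1(top_1)| * |Omega_2(top_2)|.
= 8 * 12 = 96.

96


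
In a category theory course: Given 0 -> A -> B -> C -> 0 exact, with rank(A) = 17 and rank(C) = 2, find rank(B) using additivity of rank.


For a short exact sequence 0 -> A -> B -> C -> 0,
rank is additive: rank(B) = rank(A) + rank(C).
rank(B) = 17 + 2 = 19

19


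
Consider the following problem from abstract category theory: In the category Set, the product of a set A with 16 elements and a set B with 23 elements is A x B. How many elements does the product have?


In Set, the product A x B is the Cartesian product.
By the universal property, |A x B| = |A| * |B|.
|A x B| = 16 * 23 = 368

368


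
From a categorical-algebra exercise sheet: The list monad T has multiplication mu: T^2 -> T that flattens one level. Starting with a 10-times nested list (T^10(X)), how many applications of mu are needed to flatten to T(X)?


Each application of mu: T^2 -> T removes one layer of nesting.
Starting at depth 10 (i.e., T^10(X)), we need to reach T(X).
Number of mu applications = 10 - 1 = 9

9


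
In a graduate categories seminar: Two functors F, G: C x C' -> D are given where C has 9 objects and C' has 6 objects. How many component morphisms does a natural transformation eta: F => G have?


A natural transformation eta: F => G assigns one component morphism per
object of the domain category.
The domain is the product category C x C', so
|Ob(C x C')| = |Ob(C)| * |Ob(C')| = 9 * 6 = 54.
Therefore eta has 54 component morphisms.

54


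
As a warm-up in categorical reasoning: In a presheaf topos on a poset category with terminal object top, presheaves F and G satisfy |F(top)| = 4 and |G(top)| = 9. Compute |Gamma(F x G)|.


Global sections of a presheaf on a poset with terminal top satisfy
Gamma(H) ~ H(top). Presheaves admit pointwise products, so
(F x G)(top) = F(top) x G(top) (Cartesian product).
|Gamma(F x G)| = |F(top)| * |G(top)| = 4 * 9 = 36.

36


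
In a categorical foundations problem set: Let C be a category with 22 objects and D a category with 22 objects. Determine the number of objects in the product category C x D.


The product category C x D has objects that are pairs (c, d).
Number of pairs = |Ob(C)| * |Ob(D)| = 22 * 22 = 484

484


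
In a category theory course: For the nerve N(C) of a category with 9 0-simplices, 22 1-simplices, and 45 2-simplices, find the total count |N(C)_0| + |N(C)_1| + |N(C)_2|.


The 2-skeleton of the nerve N(C) consists of simplices in dimensions 0, 1, 2:
  |N(C)_0| = 9 (objects)
  |N(C)_1| = 22 (morphisms)
  |N(C)_2| = 45 (composable pairs)
Total = 9 + 22 + 45 = 76

76


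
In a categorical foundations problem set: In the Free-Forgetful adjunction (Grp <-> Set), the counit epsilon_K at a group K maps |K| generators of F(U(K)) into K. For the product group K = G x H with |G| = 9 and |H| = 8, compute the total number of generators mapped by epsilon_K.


The counit epsilon_K: F(U(K)) -> K of the Free-Forgetful adjunction
maps |K| generators of F(U(K)) into K. For K = G x H (the product group),
|G x H| = |G| * |H|.
Total generators mapped = 9 * 8 = 72.

72


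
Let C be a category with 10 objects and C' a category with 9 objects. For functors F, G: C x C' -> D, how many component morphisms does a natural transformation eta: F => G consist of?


A natural transformation eta: F => G assigns one component morphism per
object of the domain category.
The domain is the product category C x C', so
|Ob(C x C')| = |Ob(C)| * |Ob(C')| = 10 * 9 = 90.
Therefore eta has 90 component morphisms.

90


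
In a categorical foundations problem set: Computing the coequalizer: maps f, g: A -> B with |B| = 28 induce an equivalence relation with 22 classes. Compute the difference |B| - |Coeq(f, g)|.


The coequalizer Coeq(f, g) = B / ~ has one element per equivalence class.
|B| = 28, |Coeq(f, g)| = 22.
|B| - |Coeq(f, g)| = 28 - 22 = 6.

6


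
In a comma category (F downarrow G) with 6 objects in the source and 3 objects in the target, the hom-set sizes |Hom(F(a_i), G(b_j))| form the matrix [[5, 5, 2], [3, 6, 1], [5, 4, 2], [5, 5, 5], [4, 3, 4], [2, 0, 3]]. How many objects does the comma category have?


Objects of (F downarrow G) are triples (a, b, h: F(a)->G(b)).
The count equals the sum of all entries in the hom-matrix.
sum(row 0) = 12
sum(row 1) = 10
sum(row 2) = 11
sum(row 3) = 15
sum(row 4) = 11
sum(row 5) = 5
Grand total = 64

64


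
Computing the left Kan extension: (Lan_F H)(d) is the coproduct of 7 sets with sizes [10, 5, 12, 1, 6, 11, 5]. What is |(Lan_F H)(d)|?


Pointwise, the left Kan extension (Lan_F H)(d) is the colimit, indexed
by the comma category (F downarrow d), of H composed with the
projection (F downarrow d) -> C. Here that colimit is given
as a coproduct (disjoint union) of sets, so its cardinality is the
sum of the sizes of the summands.
Coproduct of sets with sizes: 10 + 5 + 12 + 1 + 6 + 11 + 5
= 50

50


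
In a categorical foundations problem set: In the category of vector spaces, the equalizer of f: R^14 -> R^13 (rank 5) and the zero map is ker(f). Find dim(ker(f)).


The equalizer of f and the zero map is ker(f).
By the rank-nullity theorem: dim(ker(f)) = dim(domain) - rank(f).
dim(ker(f)) = 14 - 5 = 9

9


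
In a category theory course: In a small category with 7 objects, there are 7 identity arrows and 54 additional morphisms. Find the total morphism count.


Each object has an identity morphism, giving 7 identities.
Adding the 54 non-identity morphisms:
Total = 7 + 54 = 61

61


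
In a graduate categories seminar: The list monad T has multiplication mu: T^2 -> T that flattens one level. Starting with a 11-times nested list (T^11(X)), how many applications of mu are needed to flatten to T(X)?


Each application of mu: T^2 -> T removes one layer of nesting.
Starting at depth 11 (i.e., T^11(X)), we need to reach T(X).
Number of mu applications = 11 - 1 = 10

10
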